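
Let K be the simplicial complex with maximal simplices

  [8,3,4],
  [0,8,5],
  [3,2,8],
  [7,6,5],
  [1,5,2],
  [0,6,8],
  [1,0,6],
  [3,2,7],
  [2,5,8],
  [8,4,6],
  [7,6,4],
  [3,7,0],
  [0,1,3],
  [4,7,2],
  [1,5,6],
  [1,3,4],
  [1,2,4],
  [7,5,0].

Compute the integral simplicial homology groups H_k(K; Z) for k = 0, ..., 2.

Order the vertices as 0 < 1 < 2 < 3 < 4 < 5 < 6 < 7 < 8. Listing each simplex with vertices in this order, K has dimension 2 with simplices:

  0-simplices (9): [0], [1], [2], [3], [4], [5], [6], [7], [8]
  1-simplices (27): (27 of them)
  2-simplices (18): [0,1,3], [0,1,6], [0,3,7], [0,5,7], [0,5,8], [0,6,8], [1,2,4], [1,2,5], [1,3,4], [1,5,6], [2,3,7], [2,3,8], [2,4,7], [2,5,8], [3,4,8], [4,6,7], [4,6,8], [5,6,7]

Hence C_0 ≅ Z^9, C_1 ≅ Z^27, C_2 ≅ Z^18.

∂_1: C_1 → C_0 maps an edge to its endpoints' difference, ∂[p,q] = q − p.
The 9×27 boundary matrix has rank 8 and Smith normal form diag(1,1,1,1,1,1,1,1).

The boundary map ∂_2: C_2 → C_1 maps a triangle to the signed sum of its edges. For instance
  ∂[2,5,8] = [5,8] − [2,8] + [2,5],
  ∂[1,2,5] = [2,5] − [1,5] + [1,2].
As a 27×18 matrix over Z this has rank 18, with invariant factors (1,1,1,1,1,1,1,1,1,1,1,1,1,1,1,1,1,2).

Reading off H_k = ker ∂_k / im ∂_{k+1}:

  H_0: rank C_0 − rank ∂_1 = 9 − 8 = 1, and the invariant factors of ∂_1 are all 1, so H_0 = Z.
  H_1: rank ker ∂_1 − rank ∂_2 = (27 − 8) − 18 = 1, and ∂_2 has invariant factor 2 > 1, so H_1 = Z ⊕ Z/2.
  H_2: rank ker ∂_2 − rank ∂_3 = (18 − 18) − 0 = 0, and there is no ∂_3, so H_2 = 0.

H_0 = Z,  H_1 = Z ⊕ Z/2,  H_2 = 0.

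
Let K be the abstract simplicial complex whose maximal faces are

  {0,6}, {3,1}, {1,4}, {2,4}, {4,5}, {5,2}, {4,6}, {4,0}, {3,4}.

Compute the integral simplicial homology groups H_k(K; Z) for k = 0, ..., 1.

Take the total order 0 < 1 < 2 < 3 < 4 < 5 < 6 on the vertex set. Then K (dimension 1) consists of the simplices:

  0-simplices (7): [0], [1], [2], [3], [4], [5], [6]
  1-simplices (9): [0,4], [0,6], [1,3], [1,4], [2,4], [2,5], [3,4], [4,5], [4,6]

giving chain groups C_0 ≅ Z^7, C_1 ≅ Z^9.

Boundary ∂_1: C_1 → C_0 maps an edge to its endpoints' difference, ∂[p,q] = q − p.
This gives a 7×9 integer matrix of rank 6; reducing to Smith normal form yields diagonal entries (1,1,1,1,1,1).

From H_k ≅ ker(∂_k) / im(∂_{k+1}) we obtain:

  H_0: rank C_0 − rank ∂_1 = 7 − 6 = 1, and the invariant factors of ∂_1 are all 1, so H_0 = Z.
  H_1: rank ker ∂_1 − rank ∂_2 = (9 − 6) − 0 = 3, and there is no ∂_2, so H_1 = Z^3.

H_0 ≅ Z,  H_1 ≅ Z^3.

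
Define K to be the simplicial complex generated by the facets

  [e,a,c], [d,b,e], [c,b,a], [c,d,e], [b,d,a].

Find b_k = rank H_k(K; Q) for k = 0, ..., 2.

Fix the vertex order a < b < c < d < e and write every simplex with vertices in increasing order. Then dim K = 2 and the simplices of K are:

  0-simplices (5): a, b, c, d, e
  1-simplices (10): ab, ac, ad, ae, bc, bd, be, cd, ce, de
  2-simplices (5): abc, abd, ace, bde, cde

so the chain groups are C_0 ≅ Z^5, C_1 ≅ Z^10, C_2 ≅ Z^5.

Boundary ∂_1: C_1 → C_0 maps an edge to its endpoints' difference, ∂[p,q] = q − p. For instance
  ∂ce = e − c.
As a 5×10 matrix over Z this has rank 4, with invariant factors (1,1,1,1).

∂_2: C_2 → C_1 sends each 2-simplex [p,q,r] to [q,r] − [p,r] + [p,q]. For instance
  ∂cde = de − ce + cd,
  ∂abc = bc − ac + ab.
The resulting 10×5 matrix has rank 5, and its Smith normal form has invariant factors (1,1,1,1,1).

Reading off H_k = ker ∂_k / im ∂_{k+1}:

  H_0: rank C_0 − rank ∂_1 = 5 − 4 = 1, and the invariant factors of ∂_1 are all 1, so H_0 = Z.
  H_1: rank ker ∂_1 − rank ∂_2 = (10 − 4) − 5 = 1, and the invariant factors of ∂_2 are all 1, so H_1 = Z.
  H_2: rank ker ∂_2 − rank ∂_3 = (5 − 5) − 0 = 0, and there is no ∂_3, so H_2 = 0.

Hence the Betti numbers are b_0 = 1, b_1 = 1, b_2 = 0.

b_0 = 1, b_1 = 1, b_2 = 0.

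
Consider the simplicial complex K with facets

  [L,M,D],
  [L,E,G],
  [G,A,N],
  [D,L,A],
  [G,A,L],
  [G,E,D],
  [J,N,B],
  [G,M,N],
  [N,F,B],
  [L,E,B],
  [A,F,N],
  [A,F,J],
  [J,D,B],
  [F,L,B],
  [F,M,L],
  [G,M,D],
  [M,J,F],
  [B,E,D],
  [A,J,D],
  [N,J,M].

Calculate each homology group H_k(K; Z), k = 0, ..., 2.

K has 10 vertices, 30 edges, 20 triangles.
rank ∂_0 = 0, rank ∂_1 = 9 ⇒ b_0 = 10 − 0 − 9 = 1; all invariant factors of ∂_1 are 1 so no torsion. So H_0 = Z.
rank ∂_1 = 9, rank ∂_2 = 20 ⇒ b_1 = 30 − 9 − 20 = 1; ∂_2 has invariant factor(s) [2] giving torsion. So H_1 = Z ⊕ Z/2Z.
rank ∂_2 = 20, rank ∂_3 = 0 ⇒ b_2 = 20 − 20 − 0 = 0. So H_2 = 0.

H_0 ≅ Z,  H_1 ≅ Z ⊕ Z/2Z,  H_2 = 0.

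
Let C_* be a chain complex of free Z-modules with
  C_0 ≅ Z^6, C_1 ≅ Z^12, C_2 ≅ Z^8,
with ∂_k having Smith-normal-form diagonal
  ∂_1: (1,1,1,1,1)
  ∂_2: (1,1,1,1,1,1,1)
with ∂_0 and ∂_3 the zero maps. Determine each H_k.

H_0 = Z,  H_1 = 0,  H_2 = Z.

H_0: b_0 = 6 − 0 − 5 = 1; torsion from ∂_1 factors > 1: none. So H_0 = Z.
H_1: b_1 = 12 − 5 − 7 = 0; torsion from ∂_2 factors > 1: none. So H_1 = 0.
H_2: b_2 = 8 − 7 − 0 = 1; torsion from ∂_3 factors > 1: none. So H_2 = Z.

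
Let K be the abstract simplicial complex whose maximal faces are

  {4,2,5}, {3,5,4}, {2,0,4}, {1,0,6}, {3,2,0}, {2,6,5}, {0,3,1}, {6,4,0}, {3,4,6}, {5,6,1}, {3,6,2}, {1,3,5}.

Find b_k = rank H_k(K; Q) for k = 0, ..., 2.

Fix the vertex order 0 < 1 < 2 < 3 < 4 < 5 < 6 and write every simplex with vertices in increasing order. Then dim K = 2 and the simplices of K are:

  0-simplices (7): [0], [1], [2], [3], [4], [5], [6]
  1-simplices (18): [0,1], [0,2], [0,3], [0,4], [0,6], [1,3], [1,5], [1,6], [2,3], [2,4], [2,5], [2,6], [3,4], [3,5], [3,6], [4,5], [4,6], [5,6]
  2-simplices (12): [0,1,3], [0,1,6], [0,2,3], [0,2,4], [0,4,6], [1,3,5], [1,5,6], [2,3,6], [2,4,5], [2,5,6], [3,4,5], [3,4,6]

giving chain groups C_0 ≅ Z^7, C_1 ≅ Z^18, C_2 ≅ Z^12.

The boundary map ∂_1: C_1 → C_0 maps an edge to its endpoints' difference, ∂[p,q] = q − p. For instance
  ∂[3,4] = [4] − [3].
As a 7×18 matrix over Z this has rank 6, with invariant factors (1,1,1,1,1,1).

∂_2: C_2 → C_1 acts by ∂[p,q,r] = [q,r] − [p,r] + [p,q]. For instance
  ∂[2,3,6] = [3,6] − [2,6] + [2,3],
  ∂[1,3,5] = [3,5] − [1,5] + [1,3].
This gives a 18×12 integer matrix of rank 12; reducing to Smith normal form yields diagonal entries (1,1,1,1,1,1,1,1,1,1,1,2).

Computing H_k = (kernel of ∂_k) / (image of ∂_{k+1}):

  H_0: rank C_0 − rank ∂_1 = 7 − 6 = 1, and the invariant factors of ∂_1 are all 1, so H_0 ≅ Z.
  H_1: rank ker ∂_1 − rank ∂_2 = (18 − 6) − 12 = 0, and ∂_2 has invariant factor 2 > 1, so H_1 ≅ Z/2.
  H_2: rank ker ∂_2 − rank ∂_3 = (12 − 12) − 0 = 0, and there is no ∂_3, so H_2 ≅ 0.

As a check, the Euler characteristic is 7 − 18 + 12 = 1, which agrees with 1 − 0 + 0 = 1.
(K is a triangulation of the real projective plane RP^2.)

Hence the Betti numbers are b_0 = 1, b_1 = 0, b_2 = 0.

b_0 = 1, b_1 = 0, b_2 = 0.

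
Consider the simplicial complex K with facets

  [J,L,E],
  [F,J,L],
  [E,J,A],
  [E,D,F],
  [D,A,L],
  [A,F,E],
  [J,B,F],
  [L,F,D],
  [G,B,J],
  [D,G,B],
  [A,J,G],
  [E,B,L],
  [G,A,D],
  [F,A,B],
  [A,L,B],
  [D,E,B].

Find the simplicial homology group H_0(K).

We work with the vertex ordering A < B < D < E < F < G < J < L. The simplices of K, each written with vertices in increasing order, are:

  0-simplices (8): A, B, D, E, F, G, J, L
  1-simplices (24): AB, AD, AE, AF, AG, AJ, AL, BD, BE, BF, BG, BJ, BL, DE, DF, DG, DL, EF, EJ, EL, FJ, FL, GJ, JL
  2-simplices (16): ABF, ABL, ADG, ADL, AEF, AEJ, AGJ, BDE, BDG, BEL, BFJ, BGJ, DEF, DFL, EJL, FJL

giving chain groups C_0 ≅ Z^8, C_1 ≅ Z^24, C_2 ≅ Z^16.

∂_1: C_1 → C_0 is given by ∂[p,q] = [q] − [p].
The 8×24 boundary matrix has rank 7 and Smith normal form diag(1,1,1,1,1,1,1).

Boundary ∂_2: C_2 → C_1 sends each 2-simplex [p,q,r] to [q,r] − [p,r] + [p,q]. For instance
  ∂DEF = EF − DF + DE,
  ∂FJL = JL − FL + FJ.
The resulting 24×16 matrix has rank 15, and its Smith normal form has invariant factors (1,1,1,1,1,1,1,1,1,1,1,1,1,1,1).

Reading off H_k = ker ∂_k / im ∂_{k+1}:

  H_0: rank C_0 − rank ∂_1 = 8 − 7 = 1, and the invariant factors of ∂_1 are all 1, so H_0 ≅ Z.

H_0 = Z.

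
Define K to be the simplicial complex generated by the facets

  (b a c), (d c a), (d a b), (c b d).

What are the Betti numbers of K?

Order the vertices as a < b < c < d. Listing each simplex with vertices in this order, K has dimension 2 with simplices:

  0-simplices (4): a, b, c, d
  1-simplices (6): ab, ac, ad, bc, bd, cd
  2-simplices (4): abc, abd, acd, bcd

Hence C_0 ≅ Z^4, C_1 ≅ Z^6, C_2 ≅ Z^4.

Boundary ∂_1: C_1 → C_0 is given by ∂[p,q] = [q] − [p].
The resulting 4×6 matrix has rank 3, and its Smith normal form has invariant factors (1,1,1).

Boundary ∂_2: C_2 → C_1 sends each 2-simplex [p,q,r] to [q,r] − [p,r] + [p,q]. For instance
  ∂acd = cd − ad + ac,
  ∂bcd = cd − bd + bc.
This gives a 6×4 integer matrix of rank 3; reducing to Smith normal form yields diagonal entries (1,1,1).

Now H_k = ker ∂_k / im ∂_{k+1}, so:

  H_0: rank C_0 − rank ∂_1 = 4 − 3 = 1, and the invariant factors of ∂_1 are all 1, so H_0 ≅ Z.
  H_1: rank ker ∂_1 − rank ∂_2 = (6 − 3) − 3 = 0, and the invariant factors of ∂_2 are all 1, so H_1 ≅ 0.
  H_2: rank ker ∂_2 − rank ∂_3 = (4 − 3) − 0 = 1, and there is no ∂_3, so H_2 ≅ Z.

Hence the Betti numbers are b_0 = 1, b_1 = 0, b_2 = 1.

b_0 = 1, b_1 = 0, b_2 = 1.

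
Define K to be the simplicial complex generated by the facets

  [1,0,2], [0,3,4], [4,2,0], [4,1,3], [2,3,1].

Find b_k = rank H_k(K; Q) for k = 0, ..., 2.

b_0 = 1, b_1 = 1, b_2 = 0.

Fix the vertex order 0 < 1 < 2 < 3 < 4 and write every simplex with vertices in increasing order. Then dim K = 2 and the simplices of K are:

  0-simplices (5): [0], [1], [2], [3], [4]
  1-simplices (10): [0,1], [0,2], [0,3], [0,4], [1,2], [1,3], [1,4], [2,3], [2,4], [3,4]
  2-simplices (5): [0,1,2], [0,2,4], [0,3,4], [1,2,3], [1,3,4]

giving chain groups C_0 ≅ Z^5, C_1 ≅ Z^10, C_2 ≅ Z^5.

The boundary map ∂_1: C_1 → C_0 is given by ∂[p,q] = [q] − [p]. For instance
  ∂[0,1] = [1] − [0].
The resulting 5×10 matrix has rank 4, and its Smith normal form has invariant factors (1,1,1,1).

∂_2: C_2 → C_1 acts by ∂[p,q,r] = [q,r] − [p,r] + [p,q]. For instance
  ∂[0,3,4] = [3,4] − [0,4] + [0,3],
  ∂[0,1,2] = [1,2] − [0,2] + [0,1].
The 10×5 boundary matrix has rank 5 and Smith normal form diag(1,1,1,1,1).

From H_k ≅ ker(∂_k) / im(∂_{k+1}) we obtain:

  H_0: rank C_0 − rank ∂_1 = 5 − 4 = 1, and the invariant factors of ∂_1 are all 1, so H_0 = Z.
  H_1: rank ker ∂_1 − rank ∂_2 = (10 − 4) − 5 = 1, and the invariant factors of ∂_2 are all 1, so H_1 = Z.
  H_2: rank ker ∂_2 − rank ∂_3 = (5 − 5) − 0 = 0, and there is no ∂_3, so H_2 = 0.

Hence the Betti numbers are b_0 = 1, b_1 = 1, b_2 = 0.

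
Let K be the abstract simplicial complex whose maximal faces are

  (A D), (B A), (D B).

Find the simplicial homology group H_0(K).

Order the vertices as A < B < D. Listing each simplex with vertices in this order, K has dimension 1 with simplices:

  0-simplices (3): A, B, D
  1-simplices (3): AB, AD, BD

so the chain groups are C_0 ≅ Z^3, C_1 ≅ Z^3.

Boundary ∂_1: C_1 → C_0 maps an edge to its endpoints' difference, ∂[p,q] = q − p. For instance
  ∂AB = B − A.
The resulting 3×3 matrix has rank 2, and its Smith normal form has invariant factors (1,1).

Computing H_k = (kernel of ∂_k) / (image of ∂_{k+1}):

  H_0: rank C_0 − rank ∂_1 = 3 − 2 = 1, and the invariant factors of ∂_1 are all 1, so H_0 = Z.

(K is a triangulation of the circle S^1.)

H_0 = Z.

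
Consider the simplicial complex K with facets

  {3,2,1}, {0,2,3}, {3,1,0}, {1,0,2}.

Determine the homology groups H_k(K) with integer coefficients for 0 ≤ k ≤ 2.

H_0 ≅ Z,  H_1 = 0,  H_2 ≅ Z.

Take the total order 0 < 1 < 2 < 3 on the vertex set. Then K (dimension 2) consists of the simplices:

  0-simplices (4): [0], [1], [2], [3]
  1-simplices (6): [0,1], [0,2], [0,3], [1,2], [1,3], [2,3]
  2-simplices (4): [0,1,2], [0,1,3], [0,2,3], [1,2,3]

Hence C_0 ≅ Z^4, C_1 ≅ Z^6, C_2 ≅ Z^4.

∂_1: C_1 → C_0 is given by ∂[p,q] = [q] − [p]. For instance
  ∂[1,2] = [2] − [1].
This gives a 4×6 integer matrix of rank 3; reducing to Smith normal form yields diagonal entries (1,1,1).

Boundary ∂_2: C_2 → C_1 maps a triangle to the signed sum of its edges. For instance
  ∂[0,2,3] = [2,3] − [0,3] + [0,2],
  ∂[0,1,2] = [1,2] − [0,2] + [0,1].
This gives a 6×4 integer matrix of rank 3; reducing to Smith normal form yields diagonal entries (1,1,1).

Reading off H_k = ker ∂_k / im ∂_{k+1}:

  H_0: rank C_0 − rank ∂_1 = 4 − 3 = 1, and the invariant factors of ∂_1 are all 1, so H_0 = Z.
  H_1: rank ker ∂_1 − rank ∂_2 = (6 − 3) − 3 = 0, and the invariant factors of ∂_2 are all 1, so H_1 = 0.
  H_2: rank ker ∂_2 − rank ∂_3 = (4 − 3) − 0 = 1, and there is no ∂_3, so H_2 = Z.

As a check, the Euler characteristic is 4 − 6 + 4 = 2, which agrees with 1 − 0 + 1 = 2.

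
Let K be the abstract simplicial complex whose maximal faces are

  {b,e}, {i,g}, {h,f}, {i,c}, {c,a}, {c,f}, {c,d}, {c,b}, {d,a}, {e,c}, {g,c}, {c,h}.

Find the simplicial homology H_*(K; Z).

Take the total order a < b < c < d < e < f < g < h < i on the vertex set. Then K (dimension 1) consists of the simplices:

  0-simplices (9): a, b, c, d, e, f, g, h, i
  1-simplices (12): ac, ad, bc, be, cd, ce, cf, cg, ch, ci, fh, gi

giving chain groups C_0 ≅ Z^9, C_1 ≅ Z^12.

Boundary ∂_1: C_1 → C_0 is given by ∂[p,q] = [q] − [p]. For instance
  ∂ci = i − c.
This gives a 9×12 integer matrix of rank 8; reducing to Smith normal form yields diagonal entries (1,1,1,1,1,1,1,1).

From H_k ≅ ker(∂_k) / im(∂_{k+1}) we obtain:

  H_0: rank C_0 − rank ∂_1 = 9 − 8 = 1, and the invariant factors of ∂_1 are all 1, so H_0 ≅ Z.
  H_1: rank ker ∂_1 − rank ∂_2 = (12 − 8) − 0 = 4, and there is no ∂_2, so H_1 ≅ Z^4.

(K is a triangulation of a wedge of 4 circles.)

H_0 = Z,  H_1 = Z^4.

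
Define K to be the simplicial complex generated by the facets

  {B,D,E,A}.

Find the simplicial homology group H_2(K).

K has 4 vertices, 6 edges, 4 triangles, 1 3-simplex.
rank ∂_2 = 3, rank ∂_3 = 1 ⇒ b_2 = 4 − 3 − 1 = 0; all invariant factors of ∂_3 are 1 so no torsion. So H_2 = 0.

H_2 = 0.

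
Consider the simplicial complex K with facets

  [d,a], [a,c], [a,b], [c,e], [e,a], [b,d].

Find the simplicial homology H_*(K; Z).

H_0 = Z,  H_1 = Z^2.

Take the total order a < b < c < d < e on the vertex set. Then K (dimension 1) consists of the simplices:

  0-simplices (5): a, b, c, d, e
  1-simplices (6): ab, ac, ad, ae, bd, ce

so the chain groups are C_0 ≅ Z^5, C_1 ≅ Z^6.

Boundary ∂_1: C_1 → C_0 is given by ∂[p,q] = [q] − [p].
This gives a 5×6 integer matrix of rank 4; reducing to Smith normal form yields diagonal entries (1,1,1,1).

Computing H_k = (kernel of ∂_k) / (image of ∂_{k+1}):

  H_0: rank C_0 − rank ∂_1 = 5 − 4 = 1, and the invariant factors of ∂_1 are all 1, so H_0 = Z.
  H_1: rank ker ∂_1 − rank ∂_2 = (6 − 4) − 0 = 2, and there is no ∂_2, so H_1 = Z^2.

As a check, the Euler characteristic is 5 − 6 = -1, which agrees with 1 − 2 = -1.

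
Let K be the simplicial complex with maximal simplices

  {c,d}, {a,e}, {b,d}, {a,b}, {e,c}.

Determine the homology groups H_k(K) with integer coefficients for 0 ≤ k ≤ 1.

Take the total order a < b < c < d < e on the vertex set. Then K (dimension 1) consists of the simplices:

  0-simplices (5): a, b, c, d, e
  1-simplices (5): ab, ae, bd, cd, ce

giving chain groups C_0 ≅ Z^5, C_1 ≅ Z^5.

The boundary map ∂_1: C_1 → C_0 sends each edge [p,q] (with p < q) to q − p.
This gives a 5×5 integer matrix of rank 4; reducing to Smith normal form yields diagonal entries (1,1,1,1).

Reading off H_k = ker ∂_k / im ∂_{k+1}:

  H_0: rank C_0 − rank ∂_1 = 5 − 4 = 1, and the invariant factors of ∂_1 are all 1, so H_0 = Z.
  H_1: rank ker ∂_1 − rank ∂_2 = (5 − 4) − 0 = 1, and there is no ∂_2, so H_1 = Z.

As a check, the Euler characteristic is 5 − 5 = 0, which agrees with 1 − 1 = 0.

H_0 ≅ Z,  H_1 ≅ Z.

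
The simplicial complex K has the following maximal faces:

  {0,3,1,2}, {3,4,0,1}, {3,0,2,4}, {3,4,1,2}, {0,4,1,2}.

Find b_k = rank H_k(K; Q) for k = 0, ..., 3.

Fix the vertex order 0 < 1 < 2 < 3 < 4 and write every simplex with vertices in increasing order. Then dim K = 3 and the simplices of K are:

  0-simplices (5): [0], [1], [2], [3], [4]
  1-simplices (10): [0,1], [0,2], [0,3], [0,4], [1,2], [1,3], [1,4], [2,3], [2,4], [3,4]
  2-simplices (10): [0,1,2], [0,1,3], [0,1,4], [0,2,3], [0,2,4], [0,3,4], [1,2,3], [1,2,4], [1,3,4], [2,3,4]
  3-simplices (5): [0,1,2,3], [0,1,2,4], [0,1,3,4], [0,2,3,4], [1,2,3,4]

so the chain groups are C_0 ≅ Z^5, C_1 ≅ Z^10, C_2 ≅ Z^10, C_3 ≅ Z^5.

The boundary map ∂_1: C_1 → C_0 is given by ∂[p,q] = [q] − [p].
This gives a 5×10 integer matrix of rank 4; reducing to Smith normal form yields diagonal entries (1,1,1,1).

The boundary map ∂_2: C_2 → C_1 acts by ∂[p,q,r] = [q,r] − [p,r] + [p,q]. For instance
  ∂[0,1,2] = [1,2] − [0,2] + [0,1],
  ∂[1,2,4] = [2,4] − [1,4] + [1,2].
This gives a 10×10 integer matrix of rank 6; reducing to Smith normal form yields diagonal entries (1,1,1,1,1,1).

Boundary ∂_3: C_3 → C_2 sends each 3-simplex σ to the alternating sum Σ_i (−1)^i (σ with its i-th vertex removed). For instance
  ∂[0,1,2,3] = [1,2,3] − [0,2,3] + [0,1,3] − [0,1,2],
  ∂[1,2,3,4] = [2,3,4] − [1,3,4] + [1,2,4] − [1,2,3].
The resulting 10×5 matrix has rank 4, and its Smith normal form has invariant factors (1,1,1,1).

Computing H_k = (kernel of ∂_k) / (image of ∂_{k+1}):

  H_0: rank C_0 − rank ∂_1 = 5 − 4 = 1, and the invariant factors of ∂_1 are all 1, so H_0 = Z.
  H_1: rank ker ∂_1 − rank ∂_2 = (10 − 4) − 6 = 0, and the invariant factors of ∂_2 are all 1, so H_1 = 0.
  H_2: rank ker ∂_2 − rank ∂_3 = (10 − 6) − 4 = 0, and the invariant factors of ∂_3 are all 1, so H_2 = 0.
  H_3: rank ker ∂_3 − rank ∂_4 = (5 − 4) − 0 = 1, and there is no ∂_4, so H_3 = Z.

Hence the Betti numbers are b_0 = 1, b_1 = 0, b_2 = 0, b_3 = 1.

b_0 = 1, b_1 = 0, b_2 = 0, b_3 = 1.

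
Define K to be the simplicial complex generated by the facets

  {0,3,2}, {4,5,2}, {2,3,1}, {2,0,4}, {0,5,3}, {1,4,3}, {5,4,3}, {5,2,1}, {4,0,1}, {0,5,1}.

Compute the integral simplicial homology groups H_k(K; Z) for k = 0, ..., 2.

Order the vertices as 0 < 1 < 2 < 3 < 4 < 5. Listing each simplex with vertices in this order, K has dimension 2 with simplices:

  0-simplices (6): [0], [1], [2], [3], [4], [5]
  1-simplices (15): [0,1], [0,2], [0,3], [0,4], [0,5], [1,2], [1,3], [1,4], [1,5], [2,3], [2,4], [2,5], [3,4], [3,5], [4,5]
  2-simplices (10): [0,1,4], [0,1,5], [0,2,3], [0,2,4], [0,3,5], [1,2,3], [1,2,5], [1,3,4], [2,4,5], [3,4,5]

giving chain groups C_0 ≅ Z^6, C_1 ≅ Z^15, C_2 ≅ Z^10.

∂_1: C_1 → C_0 sends each edge [p,q] (with p < q) to q − p.
The 6×15 boundary matrix has rank 5 and Smith normal form diag(1,1,1,1,1).

The boundary map ∂_2: C_2 → C_1 acts by ∂[p,q,r] = [q,r] − [p,r] + [p,q]. For instance
  ∂[1,2,3] = [2,3] − [1,3] + [1,2],
  ∂[0,3,5] = [3,5] − [0,5] + [0,3].
This gives a 15×10 integer matrix of rank 10; reducing to Smith normal form yields diagonal entries (1,1,1,1,1,1,1,1,1,2).

Reading off H_k = ker ∂_k / im ∂_{k+1}:

  H_0: rank C_0 − rank ∂_1 = 6 − 5 = 1, and the invariant factors of ∂_1 are all 1, so H_0 = Z.
  H_1: rank ker ∂_1 − rank ∂_2 = (15 − 5) − 10 = 0, and ∂_2 has invariant factor 2 > 1, so H_1 = Z/2.
  H_2: rank ker ∂_2 − rank ∂_3 = (10 − 10) − 0 = 0, and there is no ∂_3, so H_2 = 0.

As a check, the Euler characteristic is 6 − 15 + 10 = 1, which agrees with 1 − 0 + 0 = 1.

H_0 = Z,  H_1 = Z/2,  H_2 = 0.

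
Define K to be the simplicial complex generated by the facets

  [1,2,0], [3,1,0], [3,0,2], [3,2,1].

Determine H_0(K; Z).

Fix the vertex order 0 < 1 < 2 < 3 and write every simplex with vertices in increasing order. Then dim K = 2 and the simplices of K are:

  0-simplices (4): [0], [1], [2], [3]
  1-simplices (6): [0,1], [0,2], [0,3], [1,2], [1,3], [2,3]
  2-simplices (4): [0,1,2], [0,1,3], [0,2,3], [1,2,3]

giving chain groups C_0 ≅ Z^4, C_1 ≅ Z^6, C_2 ≅ Z^4.

Boundary ∂_1: C_1 → C_0 sends each edge [p,q] (with p < q) to q − p.
As a 4×6 matrix over Z this has rank 3, with invariant factors (1,1,1).

The boundary map ∂_2: C_2 → C_1 maps a triangle to the signed sum of its edges. For instance
  ∂[0,1,2] = [1,2] − [0,2] + [0,1],
  ∂[0,2,3] = [2,3] − [0,3] + [0,2].
This gives a 6×4 integer matrix of rank 3; reducing to Smith normal form yields diagonal entries (1,1,1).

Now H_k = ker ∂_k / im ∂_{k+1}, so:

  H_0: rank C_0 − rank ∂_1 = 4 − 3 = 1, and the invariant factors of ∂_1 are all 1, so H_0 = Z.

(K is a triangulation of the 2-sphere S^2.)

H_0 ≅ Z.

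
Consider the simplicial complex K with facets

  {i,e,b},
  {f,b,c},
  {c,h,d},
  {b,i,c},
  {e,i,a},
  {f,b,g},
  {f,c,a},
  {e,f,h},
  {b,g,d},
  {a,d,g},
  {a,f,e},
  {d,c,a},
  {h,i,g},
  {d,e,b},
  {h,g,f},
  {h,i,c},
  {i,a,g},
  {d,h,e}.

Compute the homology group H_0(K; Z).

Order the vertices as a < b < c < d < e < f < g < h < i. Listing each simplex with vertices in this order, K has dimension 2 with simplices:

  0-simplices (9): a, b, c, d, e, f, g, h, i
  1-simplices (27): ac, ad, ae, af, ag, ai, bc, bd, be, bf, bg, bi, cd, cf, ch, ci, de, dg, dh, ef, eh, ei, fg, fh, gh, gi, hi
  2-simplices (18): acd, acf, adg, aef, aei, agi, bcf, bci, bde, bdg, bei, bfg, cdh, chi, deh, efh, fgh, ghi

so the chain groups are C_0 ≅ Z^9, C_1 ≅ Z^27, C_2 ≅ Z^18.

∂_1: C_1 → C_0 sends each edge [p,q] (with p < q) to q − p. For instance
  ∂bf = f − b.
This gives a 9×27 integer matrix of rank 8; reducing to Smith normal form yields diagonal entries (1,1,1,1,1,1,1,1).

Boundary ∂_2: C_2 → C_1 sends each 2-simplex [p,q,r] to [q,r] − [p,r] + [p,q]. For instance
  ∂bde = de − be + bd,
  ∂cdh = dh − ch + cd.
The 27×18 boundary matrix has rank 17 and Smith normal form diag(1,1,1,1,1,1,1,1,1,1,1,1,1,1,1,1,1).

Reading off H_k = ker ∂_k / im ∂_{k+1}:

  H_0: rank C_0 − rank ∂_1 = 9 − 8 = 1, and the invariant factors of ∂_1 are all 1, so H_0 = Z.

(K is a triangulation of the torus T^2.)

H_0 ≅ Z.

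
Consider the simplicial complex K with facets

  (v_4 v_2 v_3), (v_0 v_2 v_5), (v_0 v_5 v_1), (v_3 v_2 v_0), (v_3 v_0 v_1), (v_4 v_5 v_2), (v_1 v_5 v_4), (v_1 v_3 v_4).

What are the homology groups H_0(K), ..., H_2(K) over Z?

H_0 = Z,  H_1 = 0,  H_2 = Z.

Take the total order v_0 < v_1 < v_2 < v_3 < v_4 < v_5 on the vertex set. Then K (dimension 2) consists of the simplices:

  0-simplices (6): [v_0], [v_1], [v_2], [v_3], [v_4], [v_5]
  1-simplices (12): [v_0,v_1], [v_0,v_2], [v_0,v_3], [v_0,v_5], [v_1,v_3], [v_1,v_4], [v_1,v_5], [v_2,v_3], [v_2,v_4], [v_2,v_5], [v_3,v_4], [v_4,v_5]
  2-simplices (8): [v_0,v_1,v_3], [v_0,v_1,v_5], [v_0,v_2,v_3], [v_0,v_2,v_5], [v_1,v_3,v_4], [v_1,v_4,v_5], [v_2,v_3,v_4], [v_2,v_4,v_5]

giving chain groups C_0 ≅ Z^6, C_1 ≅ Z^12, C_2 ≅ Z^8.

Boundary ∂_1: C_1 → C_0 maps an edge to its endpoints' difference, ∂[p,q] = q − p. For instance
  ∂[v_1,v_3] = [v_3] − [v_1].
As a 6×12 matrix over Z this has rank 5, with invariant factors (1,1,1,1,1).

Boundary ∂_2: C_2 → C_1 sends each 2-simplex [p,q,r] to [q,r] − [p,r] + [p,q]. For instance
  ∂[v_0,v_1,v_5] = [v_1,v_5] − [v_0,v_5] + [v_0,v_1],
  ∂[v_0,v_2,v_3] = [v_2,v_3] − [v_0,v_3] + [v_0,v_2].
This gives a 12×8 integer matrix of rank 7; reducing to Smith normal form yields diagonal entries (1,1,1,1,1,1,1).

Now H_k = ker ∂_k / im ∂_{k+1}, so:

  H_0: rank C_0 − rank ∂_1 = 6 − 5 = 1, and the invariant factors of ∂_1 are all 1, so H_0 ≅ Z.
  H_1: rank ker ∂_1 − rank ∂_2 = (12 − 5) − 7 = 0, and the invariant factors of ∂_2 are all 1, so H_1 ≅ 0.
  H_2: rank ker ∂_2 − rank ∂_3 = (8 − 7) − 0 = 1, and there is no ∂_3, so H_2 ≅ Z.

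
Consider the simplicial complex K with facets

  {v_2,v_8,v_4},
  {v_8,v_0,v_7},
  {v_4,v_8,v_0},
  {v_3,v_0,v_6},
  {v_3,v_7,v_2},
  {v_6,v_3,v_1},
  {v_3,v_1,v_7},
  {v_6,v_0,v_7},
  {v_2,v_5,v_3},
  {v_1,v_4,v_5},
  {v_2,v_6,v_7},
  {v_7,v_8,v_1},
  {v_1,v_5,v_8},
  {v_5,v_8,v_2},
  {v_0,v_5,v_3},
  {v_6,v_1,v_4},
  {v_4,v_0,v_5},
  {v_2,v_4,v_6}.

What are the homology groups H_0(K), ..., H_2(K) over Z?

H_0 = Z,  H_1 = Z ⊕ Z_2,  H_2 = 0.

Fix the vertex order v_0 < v_1 < v_2 < v_3 < v_4 < v_5 < v_6 < v_7 < v_8 and write every simplex with vertices in increasing order. Then dim K = 2 and the simplices of K are:

  0-simplices (9): [v_0], [v_1], [v_2], [v_3], [v_4], [v_5], [v_6], [v_7], [v_8]
  1-simplices (27): (27 of them)
  2-simplices (18): (18 of them)

giving chain groups C_0 ≅ Z^9, C_1 ≅ Z^27, C_2 ≅ Z^18.

The boundary map ∂_1: C_1 → C_0 is given by ∂[p,q] = [q] − [p].
The resulting 9×27 matrix has rank 8, and its Smith normal form has invariant factors (1,1,1,1,1,1,1,1).

∂_2: C_2 → C_1 acts by ∂[p,q,r] = [q,r] − [p,r] + [p,q]. For instance
  ∂[v_1,v_7,v_8] = [v_7,v_8] − [v_1,v_8] + [v_1,v_7],
  ∂[v_2,v_4,v_8] = [v_4,v_8] − [v_2,v_8] + [v_2,v_4].
As a 27×18 matrix over Z this has rank 18, with invariant factors (1,1,1,1,1,1,1,1,1,1,1,1,1,1,1,1,1,2).

Now H_k = ker ∂_k / im ∂_{k+1}, so:

  H_0: rank C_0 − rank ∂_1 = 9 − 8 = 1, and the invariant factors of ∂_1 are all 1, so H_0 = Z.
  H_1: rank ker ∂_1 − rank ∂_2 = (27 − 8) − 18 = 1, and ∂_2 has invariant factor 2 > 1, so H_1 = Z ⊕ Z_2.
  H_2: rank ker ∂_2 − rank ∂_3 = (18 − 18) − 0 = 0, and there is no ∂_3, so H_2 = 0.

As a check, the Euler characteristic is 9 − 27 + 18 = 0, which agrees with 1 − 1 + 0 = 0.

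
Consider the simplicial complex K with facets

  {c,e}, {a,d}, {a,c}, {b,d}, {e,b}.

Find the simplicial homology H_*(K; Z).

Order the vertices as a < b < c < d < e. Listing each simplex with vertices in this order, K has dimension 1 with simplices:

  0-simplices (5): a, b, c, d, e
  1-simplices (5): ac, ad, bd, be, ce

Hence C_0 ≅ Z^5, C_1 ≅ Z^5.

∂_1: C_1 → C_0 sends each edge [p,q] (with p < q) to q − p.
As a 5×5 matrix over Z this has rank 4, with invariant factors (1,1,1,1).

Reading off H_k = ker ∂_k / im ∂_{k+1}:

  H_0: rank C_0 − rank ∂_1 = 5 − 4 = 1, and the invariant factors of ∂_1 are all 1, so H_0 ≅ Z.
  H_1: rank ker ∂_1 − rank ∂_2 = (5 − 4) − 0 = 1, and there is no ∂_2, so H_1 ≅ Z.

(K is a triangulation of the circle S^1.)

H_0 = Z,  H_1 = Z.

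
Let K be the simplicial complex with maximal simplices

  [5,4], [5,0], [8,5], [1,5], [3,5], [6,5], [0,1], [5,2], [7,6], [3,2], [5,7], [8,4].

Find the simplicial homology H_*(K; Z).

Fix the vertex order 0 < 1 < 2 < 3 < 4 < 5 < 6 < 7 < 8 and write every simplex with vertices in increasing order. Then dim K = 1 and the simplices of K are:

  0-simplices (9): [0], [1], [2], [3], [4], [5], [6], [7], [8]
  1-simplices (12): [0,1], [0,5], [1,5], [2,3], [2,5], [3,5], [4,5], [4,8], [5,6], [5,7], [5,8], [6,7]

giving chain groups C_0 ≅ Z^9, C_1 ≅ Z^12.

Boundary ∂_1: C_1 → C_0 sends each edge [p,q] (with p < q) to q − p. For instance
  ∂[0,1] = [1] − [0].
As a 9×12 matrix over Z this has rank 8, with invariant factors (1,1,1,1,1,1,1,1).

Reading off H_k = ker ∂_k / im ∂_{k+1}:

  H_0: rank C_0 − rank ∂_1 = 9 − 8 = 1, and the invariant factors of ∂_1 are all 1, so H_0 ≅ Z.
  H_1: rank ker ∂_1 − rank ∂_2 = (12 − 8) − 0 = 4, and there is no ∂_2, so H_1 ≅ Z^4.

As a check, the Euler characteristic is 9 − 12 = -3, which agrees with 1 − 4 = -3.
(K is a triangulation of a wedge of 4 circles.)

H_0 = Z,  H_1 = Z^4.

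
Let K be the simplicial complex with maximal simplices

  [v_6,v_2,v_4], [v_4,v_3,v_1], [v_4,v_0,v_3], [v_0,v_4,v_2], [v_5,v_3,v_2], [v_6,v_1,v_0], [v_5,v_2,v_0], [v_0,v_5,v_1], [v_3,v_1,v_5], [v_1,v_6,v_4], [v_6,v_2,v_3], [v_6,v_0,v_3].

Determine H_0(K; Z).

H_0 ≅ Z.

Take the total order v_0 < v_1 < v_2 < v_3 < v_4 < v_5 < v_6 on the vertex set. Then K (dimension 2) consists of the simplices:

  0-simplices (7): [v_0], [v_1], [v_2], [v_3], [v_4], [v_5], [v_6]
  1-simplices (18): (18 of them)
  2-simplices (12): (12 of them)

Hence C_0 ≅ Z^7, C_1 ≅ Z^18, C_2 ≅ Z^12.

∂_1: C_1 → C_0 maps an edge to its endpoints' difference, ∂[p,q] = q − p.
The resulting 7×18 matrix has rank 6, and its Smith normal form has invariant factors (1,1,1,1,1,1).

The boundary map ∂_2: C_2 → C_1 sends each 2-simplex [p,q,r] to [q,r] − [p,r] + [p,q]. For instance
  ∂[v_0,v_3,v_6] = [v_3,v_6] − [v_0,v_6] + [v_0,v_3],
  ∂[v_0,v_1,v_5] = [v_1,v_5] − [v_0,v_5] + [v_0,v_1].
The 18×12 boundary matrix has rank 12 and Smith normal form diag(1,1,1,1,1,1,1,1,1,1,1,2).

Now H_k = ker ∂_k / im ∂_{k+1}, so:

  H_0: rank C_0 − rank ∂_1 = 7 − 6 = 1, and the invariant factors of ∂_1 are all 1, so H_0 ≅ Z.

(K is a triangulation of the real projective plane RP^2.)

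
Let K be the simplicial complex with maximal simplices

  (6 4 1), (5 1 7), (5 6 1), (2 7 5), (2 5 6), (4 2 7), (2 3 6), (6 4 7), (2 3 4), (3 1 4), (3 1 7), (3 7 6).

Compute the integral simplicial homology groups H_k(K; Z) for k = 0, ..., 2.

We work with the vertex ordering 1 < 2 < 3 < 4 < 5 < 6 < 7. The simplices of K, each written with vertices in increasing order, are:

  0-simplices (7): [1], [2], [3], [4], [5], [6], [7]
  1-simplices (18): [1,3], [1,4], [1,5], [1,6], [1,7], [2,3], [2,4], [2,5], [2,6], [2,7], [3,4], [3,6], [3,7], [4,6], [4,7], [5,6], [5,7], [6,7]
  2-simplices (12): [1,3,4], [1,3,7], [1,4,6], [1,5,6], [1,5,7], [2,3,4], [2,3,6], [2,4,7], [2,5,6], [2,5,7], [3,6,7], [4,6,7]

so the chain groups are C_0 ≅ Z^7, C_1 ≅ Z^18, C_2 ≅ Z^12.

The boundary map ∂_1: C_1 → C_0 maps an edge to its endpoints' difference, ∂[p,q] = q − p.
The 7×18 boundary matrix has rank 6 and Smith normal form diag(1,1,1,1,1,1).

The boundary map ∂_2: C_2 → C_1 acts by ∂[p,q,r] = [q,r] − [p,r] + [p,q]. For instance
  ∂[2,5,7] = [5,7] − [2,7] + [2,5],
  ∂[2,3,4] = [3,4] − [2,4] + [2,3].
As a 18×12 matrix over Z this has rank 12, with invariant factors (1,1,1,1,1,1,1,1,1,1,1,2).

From H_k ≅ ker(∂_k) / im(∂_{k+1}) we obtain:

  H_0: rank C_0 − rank ∂_1 = 7 − 6 = 1, and the invariant factors of ∂_1 are all 1, so H_0 ≅ Z.
  H_1: rank ker ∂_1 − rank ∂_2 = (18 − 6) − 12 = 0, and ∂_2 has invariant factor 2 > 1, so H_1 ≅ Z/2.
  H_2: rank ker ∂_2 − rank ∂_3 = (12 − 12) − 0 = 0, and there is no ∂_3, so H_2 ≅ 0.

As a check, the Euler characteristic is 7 − 18 + 12 = 1, which agrees with 1 − 0 + 0 = 1.
(K is a triangulation of the real projective plane RP^2.)

H_0 = Z,  H_1 = Z/2,  H_2 = 0.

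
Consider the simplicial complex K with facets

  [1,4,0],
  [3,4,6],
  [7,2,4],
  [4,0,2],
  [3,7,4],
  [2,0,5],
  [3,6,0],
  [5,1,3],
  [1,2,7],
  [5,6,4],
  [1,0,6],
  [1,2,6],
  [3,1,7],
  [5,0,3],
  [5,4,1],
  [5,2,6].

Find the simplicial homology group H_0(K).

We work with the vertex ordering 0 < 1 < 2 < 3 < 4 < 5 < 6 < 7. The simplices of K, each written with vertices in increasing order, are:

  0-simplices (8): [0], [1], [2], [3], [4], [5], [6], [7]
  1-simplices (24): (24 of them)
  2-simplices (16): [0,1,4], [0,1,6], [0,2,4], [0,2,5], [0,3,5], [0,3,6], [1,2,6], [1,2,7], [1,3,5], [1,3,7], [1,4,5], [2,4,7], [2,5,6], [3,4,6], [3,4,7], [4,5,6]

giving chain groups C_0 ≅ Z^8, C_1 ≅ Z^24, C_2 ≅ Z^16.

The boundary map ∂_1: C_1 → C_0 is given by ∂[p,q] = [q] − [p]. For instance
  ∂[2,7] = [7] − [2].
This gives a 8×24 integer matrix of rank 7; reducing to Smith normal form yields diagonal entries (1,1,1,1,1,1,1).

∂_2: C_2 → C_1 acts by ∂[p,q,r] = [q,r] − [p,r] + [p,q]. For instance
  ∂[4,5,6] = [5,6] − [4,6] + [4,5],
  ∂[1,3,7] = [3,7] − [1,7] + [1,3].
The 24×16 boundary matrix has rank 15 and Smith normal form diag(1,1,1,1,1,1,1,1,1,1,1,1,1,1,1).

Now H_k = ker ∂_k / im ∂_{k+1}, so:

  H_0: rank C_0 − rank ∂_1 = 8 − 7 = 1, and the invariant factors of ∂_1 are all 1, so H_0 = Z.

(K is a triangulation of the torus T^2.)

H_0 ≅ Z.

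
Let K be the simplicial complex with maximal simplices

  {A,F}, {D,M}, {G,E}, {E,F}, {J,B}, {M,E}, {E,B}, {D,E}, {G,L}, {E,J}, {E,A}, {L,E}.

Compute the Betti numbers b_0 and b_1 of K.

b_0 = 1, b_1 = 4.

Order the vertices as A < B < D < E < F < G < J < L < M. Listing each simplex with vertices in this order, K has dimension 1 with simplices:

  0-simplices (9): A, B, D, E, F, G, J, L, M
  1-simplices (12): AE, AF, BE, BJ, DE, DM, EF, EG, EJ, EL, EM, GL

giving chain groups C_0 ≅ Z^9, C_1 ≅ Z^12.

The boundary map ∂_1: C_1 → C_0 sends each edge [p,q] (with p < q) to q − p.
The 9×12 boundary matrix has rank 8 and Smith normal form diag(1,1,1,1,1,1,1,1).

Computing H_k = (kernel of ∂_k) / (image of ∂_{k+1}):

  H_0: rank C_0 − rank ∂_1 = 9 − 8 = 1, and the invariant factors of ∂_1 are all 1, so H_0 ≅ Z.
  H_1: rank ker ∂_1 − rank ∂_2 = (12 − 8) − 0 = 4, and there is no ∂_2, so H_1 ≅ Z^4.

As a check, the Euler characteristic is 9 − 12 = -3, which agrees with 1 − 4 = -3.

Hence the Betti numbers are b_0 = 1, b_1 = 4.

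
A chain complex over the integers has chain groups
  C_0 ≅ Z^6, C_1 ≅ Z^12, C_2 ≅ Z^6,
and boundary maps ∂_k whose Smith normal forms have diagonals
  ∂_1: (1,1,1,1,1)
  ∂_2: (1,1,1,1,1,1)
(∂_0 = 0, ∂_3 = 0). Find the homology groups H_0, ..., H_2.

H_0: b_0 = 6 − 0 − 5 = 1; torsion from ∂_1 factors > 1: none. So H_0 ≅ Z.
H_1: b_1 = 12 − 5 − 6 = 1; torsion from ∂_2 factors > 1: none. So H_1 ≅ Z.
H_2: b_2 = 6 − 6 − 0 = 0; torsion from ∂_3 factors > 1: none. So H_2 ≅ 0.

H_0 ≅ Z,  H_1 ≅ Z,  H_2 = 0.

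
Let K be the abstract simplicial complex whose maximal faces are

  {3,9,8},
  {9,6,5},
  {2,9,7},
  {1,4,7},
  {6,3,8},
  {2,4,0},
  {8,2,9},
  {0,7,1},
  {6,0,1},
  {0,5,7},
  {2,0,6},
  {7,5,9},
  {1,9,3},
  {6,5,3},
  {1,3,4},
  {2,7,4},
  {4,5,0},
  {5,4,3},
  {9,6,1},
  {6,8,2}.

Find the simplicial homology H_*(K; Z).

Fix the vertex order 0 < 1 < 2 < 3 < 4 < 5 < 6 < 7 < 8 < 9 and write every simplex with vertices in increasing order. Then dim K = 2 and the simplices of K are:

  0-simplices (10): [0], [1], [2], [3], [4], [5], [6], [7], [8], [9]
  1-simplices (30): (30 of them)
  2-simplices (20): (20 of them)

giving chain groups C_0 ≅ Z^10, C_1 ≅ Z^30, C_2 ≅ Z^20.

∂_1: C_1 → C_0 sends each edge [p,q] (with p < q) to q − p. For instance
  ∂[5,6] = [6] − [5].
As a 10×30 matrix over Z this has rank 9, with invariant factors (1,1,1,1,1,1,1,1,1).

∂_2: C_2 → C_1 sends each 2-simplex [p,q,r] to [q,r] − [p,r] + [p,q]. For instance
  ∂[1,3,4] = [3,4] − [1,4] + [1,3],
  ∂[0,5,7] = [5,7] − [0,7] + [0,5].
This gives a 30×20 integer matrix of rank 20; reducing to Smith normal form yields diagonal entries (1,1,1,1,1,1,1,1,1,1,1,1,1,1,1,1,1,1,1,2).

Now H_k = ker ∂_k / im ∂_{k+1}, so:

  H_0: rank C_0 − rank ∂_1 = 10 − 9 = 1, and the invariant factors of ∂_1 are all 1, so H_0 ≅ Z.
  H_1: rank ker ∂_1 − rank ∂_2 = (30 − 9) − 20 = 1, and ∂_2 has invariant factor 2 > 1, so H_1 ≅ Z ⊕ Z/2Z.
  H_2: rank ker ∂_2 − rank ∂_3 = (20 − 20) − 0 = 0, and there is no ∂_3, so H_2 ≅ 0.

As a check, the Euler characteristic is 10 − 30 + 20 = 0, which agrees with 1 − 1 + 0 = 0.
(K is a triangulation of the Klein bottle.)

H_0 ≅ Z,  H_1 ≅ Z ⊕ Z/2Z,  H_2 = 0.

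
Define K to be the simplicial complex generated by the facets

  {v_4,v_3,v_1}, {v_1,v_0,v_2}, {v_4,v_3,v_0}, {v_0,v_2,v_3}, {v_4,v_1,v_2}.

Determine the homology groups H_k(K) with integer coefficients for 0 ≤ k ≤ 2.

H_0 = Z,  H_1 = Z,  H_2 = 0.

Fix the vertex order v_0 < v_1 < v_2 < v_3 < v_4 and write every simplex with vertices in increasing order. Then dim K = 2 and the simplices of K are:

  0-simplices (5): [v_0], [v_1], [v_2], [v_3], [v_4]
  1-simplices (10): [v_0,v_1], [v_0,v_2], [v_0,v_3], [v_0,v_4], [v_1,v_2], [v_1,v_3], [v_1,v_4], [v_2,v_3], [v_2,v_4], [v_3,v_4]
  2-simplices (5): [v_0,v_1,v_2], [v_0,v_2,v_3], [v_0,v_3,v_4], [v_1,v_2,v_4], [v_1,v_3,v_4]

so the chain groups are C_0 ≅ Z^5, C_1 ≅ Z^10, C_2 ≅ Z^5.

The boundary map ∂_1: C_1 → C_0 maps an edge to its endpoints' difference, ∂[p,q] = q − p. For instance
  ∂[v_1,v_4] = [v_4] − [v_1].
The resulting 5×10 matrix has rank 4, and its Smith normal form has invariant factors (1,1,1,1).

∂_2: C_2 → C_1 acts by ∂[p,q,r] = [q,r] − [p,r] + [p,q]. For instance
  ∂[v_0,v_1,v_2] = [v_1,v_2] − [v_0,v_2] + [v_0,v_1],
  ∂[v_0,v_2,v_3] = [v_2,v_3] − [v_0,v_3] + [v_0,v_2].
As a 10×5 matrix over Z this has rank 5, with invariant factors (1,1,1,1,1).

Reading off H_k = ker ∂_k / im ∂_{k+1}:

  H_0: rank C_0 − rank ∂_1 = 5 − 4 = 1, and the invariant factors of ∂_1 are all 1, so H_0 = Z.
  H_1: rank ker ∂_1 − rank ∂_2 = (10 − 4) − 5 = 1, and the invariant factors of ∂_2 are all 1, so H_1 = Z.
  H_2: rank ker ∂_2 − rank ∂_3 = (5 − 5) − 0 = 0, and there is no ∂_3, so H_2 = 0.

(K is a triangulation of the Möbius band.)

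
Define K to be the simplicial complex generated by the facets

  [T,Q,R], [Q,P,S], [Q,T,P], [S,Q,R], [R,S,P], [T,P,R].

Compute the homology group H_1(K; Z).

H_1 ≅ 0.

We work with the vertex ordering P < Q < R < S < T. The simplices of K, each written with vertices in increasing order, are:

  0-simplices (5): P, Q, R, S, T
  1-simplices (9): PQ, PR, PS, PT, QR, QS, QT, RS, RT
  2-simplices (6): PQS, PQT, PRS, PRT, QRS, QRT

Hence C_0 ≅ Z^5, C_1 ≅ Z^9, C_2 ≅ Z^6.

∂_1: C_1 → C_0 sends each edge [p,q] (with p < q) to q − p. For instance
  ∂RS = S − R.
This gives a 5×9 integer matrix of rank 4; reducing to Smith normal form yields diagonal entries (1,1,1,1).

Boundary ∂_2: C_2 → C_1 acts by ∂[p,q,r] = [q,r] − [p,r] + [p,q]. For instance
  ∂PQT = QT − PT + PQ,
  ∂PQS = QS − PS + PQ.
As a 9×6 matrix over Z this has rank 5, with invariant factors (1,1,1,1,1).

From H_k ≅ ker(∂_k) / im(∂_{k+1}) we obtain:

  H_1: rank ker ∂_1 − rank ∂_2 = (9 − 4) − 5 = 0, and the invariant factors of ∂_2 are all 1, so H_1 ≅ 0.

(K is a triangulation of the 2-sphere S^2.)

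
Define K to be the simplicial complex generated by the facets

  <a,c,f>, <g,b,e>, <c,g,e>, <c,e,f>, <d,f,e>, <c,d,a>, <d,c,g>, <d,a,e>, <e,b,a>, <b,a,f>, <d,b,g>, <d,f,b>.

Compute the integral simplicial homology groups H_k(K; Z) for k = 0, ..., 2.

H_0 ≅ Z,  H_1 ≅ Z/2,  H_2 = 0.

K has 7 vertices, 18 edges, 12 triangles.
rank ∂_0 = 0, rank ∂_1 = 6 ⇒ b_0 = 7 − 0 − 6 = 1; all invariant factors of ∂_1 are 1 so no torsion. So H_0 ≅ Z.
rank ∂_1 = 6, rank ∂_2 = 12 ⇒ b_1 = 18 − 6 − 12 = 0; ∂_2 has invariant factor(s) [2] giving torsion. So H_1 ≅ Z/2.
rank ∂_2 = 12, rank ∂_3 = 0 ⇒ b_2 = 12 − 12 − 0 = 0. So H_2 ≅ 0.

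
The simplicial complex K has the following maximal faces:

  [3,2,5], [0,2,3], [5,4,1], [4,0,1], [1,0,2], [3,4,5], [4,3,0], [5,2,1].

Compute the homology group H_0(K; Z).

H_0 ≅ Z.

Take the total order 0 < 1 < 2 < 3 < 4 < 5 on the vertex set. Then K (dimension 2) consists of the simplices:

  0-simplices (6): [0], [1], [2], [3], [4], [5]
  1-simplices (12): [0,1], [0,2], [0,3], [0,4], [1,2], [1,4], [1,5], [2,3], [2,5], [3,4], [3,5], [4,5]
  2-simplices (8): [0,1,2], [0,1,4], [0,2,3], [0,3,4], [1,2,5], [1,4,5], [2,3,5], [3,4,5]

Hence C_0 ≅ Z^6, C_1 ≅ Z^12, C_2 ≅ Z^8.

∂_1: C_1 → C_0 is given by ∂[p,q] = [q] − [p]. For instance
  ∂[0,1] = [1] − [0].
The 6×12 boundary matrix has rank 5 and Smith normal form diag(1,1,1,1,1).

The boundary map ∂_2: C_2 → C_1 sends each 2-simplex [p,q,r] to [q,r] − [p,r] + [p,q]. For instance
  ∂[3,4,5] = [4,5] − [3,5] + [3,4],
  ∂[2,3,5] = [3,5] − [2,5] + [2,3].
The resulting 12×8 matrix has rank 7, and its Smith normal form has invariant factors (1,1,1,1,1,1,1).

From H_k ≅ ker(∂_k) / im(∂_{k+1}) we obtain:

  H_0: rank C_0 − rank ∂_1 = 6 − 5 = 1, and the invariant factors of ∂_1 are all 1, so H_0 = Z.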